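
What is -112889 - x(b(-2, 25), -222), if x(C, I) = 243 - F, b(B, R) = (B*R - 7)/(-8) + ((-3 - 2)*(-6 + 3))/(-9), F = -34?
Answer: -113166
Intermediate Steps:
b(B, R) = -19/24 - B*R/8 (b(B, R) = (-7 + B*R)*(-⅛) - 5*(-3)*(-⅑) = (7/8 - B*R/8) + 15*(-⅑) = (7/8 - B*R/8) - 5/3 = -19/24 - B*R/8)
x(C, I) = 277 (x(C, I) = 243 - 1*(-34) = 243 + 34 = 277)
-112889 - x(b(-2, 25), -222) = -112889 - 1*277 = -112889 - 277 = -113166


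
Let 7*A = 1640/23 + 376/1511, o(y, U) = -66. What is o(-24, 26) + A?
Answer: -13569198/243271 ≈ -55.778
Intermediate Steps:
A = 2486688/243271 (A = (1640/23 + 376/1511)/7 = (⅐)*(2486688/34753) = 2486688/243271 ≈ 10.222)
o(-24, 26) + A = -66 + 2486688/243271 = -13569198/243271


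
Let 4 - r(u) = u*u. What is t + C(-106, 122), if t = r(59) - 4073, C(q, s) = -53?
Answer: -7603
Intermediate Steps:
r(u) = 4 - u**2 (r(u) = 4 - u*u = 4 - u**2)
t = -7550 (t = (4 - 1*59**2) - 4073 = (4 - 1*3481) - 4073 = (4 - 3481) - 4073 = -3477 - 4073 = -7550)
t + C(-106, 122) = -7550 - 53 = -7603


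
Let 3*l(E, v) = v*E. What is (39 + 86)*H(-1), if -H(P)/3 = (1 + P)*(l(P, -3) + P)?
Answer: 0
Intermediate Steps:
l(E, v) = E*v/3 (l(E, v) = (v*E)/3 = (E*v)/3 = E*v/3)
H(P) = 0 (H(P) = -3*(1 + P)*((⅓)*P*(-3) + P) = -3*(1 + P)*(-P + P) = -3*(1 + P)*0 = -3*0 = 0)
(39 + 86)*H(-1) = (39 + 86)*0 = 125*0 = 0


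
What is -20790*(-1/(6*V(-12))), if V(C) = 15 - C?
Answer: 385/3 ≈ 128.33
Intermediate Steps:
-20790*(-1/(6*V(-12))) = -20790*(-1/(6*(15 - 1*(-12)))) = -20790*(-1/(6*(15 + 12))) = -20790/(27*(-6)) = -20790/(-162) = -20790*(-1/162) = 385/3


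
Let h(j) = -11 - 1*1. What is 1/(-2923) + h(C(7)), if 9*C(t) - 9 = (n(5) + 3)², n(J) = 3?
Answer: -35077/2923 ≈ -12.000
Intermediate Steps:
C(t) = 5 (C(t) = 1 + (3 + 3)²/9 = 1 + (⅑)*6² = 1 + (⅑)*36 = 1 + 4 = 5)
h(j) = -12 (h(j) = -11 - 1 = -12)
1/(-2923) + h(C(7)) = 1/(-2923) - 12 = -1/2923 - 12 = -35077/2923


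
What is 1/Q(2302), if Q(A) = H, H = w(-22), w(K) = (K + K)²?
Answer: 1/1936 ≈ 0.00051653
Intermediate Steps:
w(K) = 4*K² (w(K) = (2*K)² = 4*K²)
H = 1936 (H = 4*(-22)² = 4*484 = 1936)
Q(A) = 1936
1/Q(2302) = 1/1936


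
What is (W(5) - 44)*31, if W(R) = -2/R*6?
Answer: -7192/5 ≈ -1438.4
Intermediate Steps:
W(R) = -12/R
(W(5) - 44)*31 = (-12/5 - 44)*31 = -232/5*31 = -7192/5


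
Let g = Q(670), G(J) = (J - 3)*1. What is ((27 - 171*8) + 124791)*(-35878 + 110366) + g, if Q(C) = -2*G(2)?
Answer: 9195543602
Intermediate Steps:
G(J) = -3 + J (G(J) = (-3 + J)*1 = -3 + J)
Q(C) = 2 (Q(C) = -2*(-3 + 2) = -2*(-1) = 2)
g = 2
((27 - 171*8) + 124791)*(-35878 + 110366) + g = ((27 - 171*8) + 124791)*(-35878 + 110366) + 2 = ((27 - 1368) + 124791)*74488 + 2 = (-1341 + 124791)*74488 + 2 = 123450*74488 + 2 = 9195543600 + 2 = 9195543602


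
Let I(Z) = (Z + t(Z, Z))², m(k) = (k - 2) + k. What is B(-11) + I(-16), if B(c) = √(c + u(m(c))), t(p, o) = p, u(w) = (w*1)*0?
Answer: 1024 + I*√11 ≈ 1024.0 + 3.3166*I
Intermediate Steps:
m(k) = -2 + 2*k (m(k) = (-2 + k) + k = -2 + 2*k)
u(w) = 0 (u(w) = w*0 = 0)
B(c) = √c (B(c) = √(c + 0) = √c)
I(Z) = 4*Z² (I(Z) = (Z + Z)² = (2*Z)² = 4*Z²)
B(-11) + I(-16) = √(-11) + 4*(-16)² = I*√11 + 4*256 = I*√11 + 1024 = 1024 + I*√11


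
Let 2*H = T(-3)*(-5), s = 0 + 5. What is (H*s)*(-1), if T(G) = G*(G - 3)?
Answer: 225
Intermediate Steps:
s = 5
T(G) = G*(-3 + G)
H = -45 (H = (-3*(-3 - 3)*(-5))/2 = (-3*(-6)*(-5))/2 = (18*(-5))/2 = (½)*(-90) = -45)
(H*s)*(-1) = -45*5*(-1) = -225*(-1) = 225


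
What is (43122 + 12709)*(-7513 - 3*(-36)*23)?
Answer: -280774099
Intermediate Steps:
(43122 + 12709)*(-7513 - 3*(-36)*23) = 55831*(-7513 + 108*23) = 55831*(-7513 + 2484) = 55831*(-5029) = -280774099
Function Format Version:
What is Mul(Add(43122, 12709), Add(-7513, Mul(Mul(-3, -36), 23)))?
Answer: -280774099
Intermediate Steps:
Mul(Add(43122, 12709), Add(-7513, Mul(Mul(-3, -36), 23))) = Mul(55831, Add(-7513, Mul(108, 23))) = Mul(55831, Add(-7513, 2484)) = Mul(55831, -5029) = -280774099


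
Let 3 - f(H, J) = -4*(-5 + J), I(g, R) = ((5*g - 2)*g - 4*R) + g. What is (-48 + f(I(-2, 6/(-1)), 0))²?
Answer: 4225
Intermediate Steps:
I(g, R) = g - 4*R + g*(-2 + 5*g) (I(g, R) = ((-2 + 5*g)*g - 4*R) + g = (g*(-2 + 5*g) - 4*R) + g = (-4*R + g*(-2 + 5*g)) + g = g - 4*R + g*(-2 + 5*g))
f(H, J) = -17 + 4*J (f(H, J) = 3 - (-4)*(-5 + J) = 3 - (20 - 4*J) = 3 + (-20 + 4*J) = -17 + 4*J)
(-48 + f(I(-2, 6/(-1)), 0))² = (-48 + (-17 + 4*0))² = (-48 + (-17 + 0))² = (-48 - 17)² = (-65)² = 4225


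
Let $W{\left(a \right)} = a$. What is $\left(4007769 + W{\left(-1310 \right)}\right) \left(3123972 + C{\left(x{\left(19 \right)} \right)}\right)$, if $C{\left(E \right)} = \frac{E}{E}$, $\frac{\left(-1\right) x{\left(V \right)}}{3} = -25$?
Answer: $12516069741607$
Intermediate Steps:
$x{\left(V \right)} = 75$ ($x{\left(V \right)} = \left(-3\right) \left(-25\right) = 75$)
$C{\left(E \right)} = 1$
$\left(4007769 + W{\left(-1310 \right)}\right) \left(3123972 + C{\left(x{\left(19 \right)} \right)}\right) = \left(4007769 - 1310\right) \left(3123972 + 1\right) = 4006459 \cdot 3123973 = 12516069741607$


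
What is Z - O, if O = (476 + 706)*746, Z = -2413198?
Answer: -3294970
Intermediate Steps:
O = 881772 (O = 1182*746 = 881772)
Z - O = -2413198 - 1*881772 = -2413198 - 881772 = -3294970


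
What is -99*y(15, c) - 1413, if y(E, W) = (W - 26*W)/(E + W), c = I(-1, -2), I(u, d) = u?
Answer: -22257/14 ≈ -1589.8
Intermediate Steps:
c = -1
y(E, W) = -25*W/(E + W) (y(E, W) = (-25*W)/(E + W) = -25*W/(E + W))
-99*y(15, c) - 1413 = -(-2475)*(-1)/(15 - 1) - 1413 = -(-2475)*(-1)/14 - 1413 = -99*25/14 - 1413 = -2475/14 - 1413 = -22257/14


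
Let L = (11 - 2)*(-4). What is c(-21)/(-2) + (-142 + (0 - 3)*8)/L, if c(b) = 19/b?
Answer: 319/63 ≈ 5.0635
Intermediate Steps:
L = -36 (L = 9*(-4) = -36)
c(-21)/(-2) + (-142 + (0 - 3)*8)/L = (19/(-21))/(-2) + (-142 + (0 - 3)*8)/(-36) = (19*(-1/21))*(-1/2) + (-142 - 3*8)*(-1/36) = -19/21*(-1/2) + (-142 - 24)*(-1/36) = 19/42 - 166*(-1/36) = 19/42 + 83/18 = 319/63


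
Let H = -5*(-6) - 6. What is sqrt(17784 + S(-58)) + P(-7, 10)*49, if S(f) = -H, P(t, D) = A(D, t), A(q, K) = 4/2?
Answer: 98 + 4*sqrt(1110) ≈ 231.27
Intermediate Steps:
A(q, K) = 2 (A(q, K) = 4*(1/2) = 2)
H = 24 (H = 30 - 6 = 24)
P(t, D) = 2
S(f) = -24 (S(f) = -1*24 = -24)
sqrt(17784 + S(-58)) + P(-7, 10)*49 = sqrt(17784 - 24) + 2*49 = sqrt(17760) + 98 = 4*sqrt(1110) + 98 = 98 + 4*sqrt(1110)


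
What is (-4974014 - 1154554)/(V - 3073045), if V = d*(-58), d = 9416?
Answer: 2042856/1206391 ≈ 1.6934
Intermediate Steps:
V = -546128 (V = 9416*(-58) = -546128)
(-4974014 - 1154554)/(V - 3073045) = (-4974014 - 1154554)/(-546128 - 3073045) = -6128568/(-3619173) = -6128568*(-1/3619173) = 2042856/1206391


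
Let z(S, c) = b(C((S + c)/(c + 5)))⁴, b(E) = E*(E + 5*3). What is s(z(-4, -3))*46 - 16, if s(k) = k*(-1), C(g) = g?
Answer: -15453661591/128 ≈ -1.2073e+8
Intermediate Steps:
b(E) = E*(15 + E) (b(E) = E*(E + 15) = E*(15 + E))
z(S, c) = (15 + (S + c)/(5 + c))⁴*(S + c)⁴/(5 + c)⁴ (z(S, c) = (((S + c)/(c + 5))*(15 + (S + c)/(c + 5)))⁴ = (((S + c)/(5 + c))*(15 + (S + c)/(5 + c)))⁴ = ((15 + (S + c)/(5 + c))*(S + c)/(5 + c))⁴ = (15 + (S + c)/(5 + c))⁴*(S + c)⁴/(5 + c)⁴)
s(k) = -k
s(z(-4, -3))*46 - 16 = -(-4 - 3)⁴*(75 - 4 + 16*(-3))⁴/(5 - 3)⁸*46 - 16 = -(-7)⁴*(75 - 4 - 48)⁴/2⁸*46 - 16 = -2401*23⁴/256*46 - 16 = -2401*279841/256*46 - 16 = -1*671898241/256*46 - 16 = -671898241/256*46 - 16 = -15453659543/128 - 16 = -15453661591/128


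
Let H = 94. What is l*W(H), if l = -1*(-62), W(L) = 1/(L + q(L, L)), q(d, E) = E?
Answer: 31/94 ≈ 0.32979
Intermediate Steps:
W(L) = 1/(2*L) (W(L) = 1/(L + L) = 1/(2*L))
l = 62
l*W(H) = 62*((½)/94) = 62*((½)*(1/94)) = 62*(1/188) = 31/94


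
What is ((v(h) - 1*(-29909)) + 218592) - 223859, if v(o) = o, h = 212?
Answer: 24854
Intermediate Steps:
((v(h) - 1*(-29909)) + 218592) - 223859 = ((212 - 1*(-29909)) + 218592) - 223859 = ((212 + 29909) + 218592) - 223859 = (30121 + 218592) - 223859 = 248713 - 223859 = 24854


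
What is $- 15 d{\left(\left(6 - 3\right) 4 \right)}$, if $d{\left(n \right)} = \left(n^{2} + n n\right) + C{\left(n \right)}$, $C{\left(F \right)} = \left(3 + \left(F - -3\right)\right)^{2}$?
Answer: $-9180$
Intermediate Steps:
$C{\left(F \right)} = \left(6 + F\right)^{2}$ ($C{\left(F \right)} = \left(3 + \left(F + 3\right)\right)^{2} = \left(3 + \left(3 + F\right)\right)^{2} = \left(6 + F\right)^{2}$)
$d{\left(n \right)} = \left(6 + n\right)^{2} + 2 n^{2}$ ($d{\left(n \right)} = \left(n^{2} + n n\right) + \left(6 + n\right)^{2} = \left(n^{2} + n^{2}\right) + \left(6 + n\right)^{2} = 2 n^{2} + \left(6 + n\right)^{2} = \left(6 + n\right)^{2} + 2 n^{2}$)
$- 15 d{\left(\left(6 - 3\right) 4 \right)} = - 15 \left(\left(6 + \left(6 - 3\right) 4\right)^{2} + 2 \left(\left(6 - 3\right) 4\right)^{2}\right) = - 15 \left(\left(6 + 3 \cdot 4\right)^{2} + 2 \left(3 \cdot 4\right)^{2}\right) = - 15 \left(\left(6 + 12\right)^{2} + 2 \cdot 12^{2}\right) = - 15 \left(18^{2} + 2 \cdot 144\right) = - 15 \left(324 + 288\right) = \left(-15\right) 612 = -9180$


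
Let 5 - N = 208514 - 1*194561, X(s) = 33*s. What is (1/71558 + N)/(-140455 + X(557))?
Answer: 998090983/8735371292 ≈ 0.11426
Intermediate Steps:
N = -13948 (N = 5 - (208514 - 1*194561) = 5 - (208514 - 194561) = 5 - 1*13953 = 5 - 13953 = -13948)
(1/71558 + N)/(-140455 + X(557)) = (1/71558 - 13948)/(-140455 + 33*557) = (1/71558 - 13948)/(-140455 + 18381) = -998090983/71558/(-122074) = -998090983/71558*(-1/122074) = 998090983/8735371292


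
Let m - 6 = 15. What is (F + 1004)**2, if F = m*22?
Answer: 2149156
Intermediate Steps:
m = 21 (m = 6 + 15 = 21)
F = 462 (F = 21*22 = 462)
(F + 1004)**2 = (462 + 1004)**2 = 1466**2 = 2149156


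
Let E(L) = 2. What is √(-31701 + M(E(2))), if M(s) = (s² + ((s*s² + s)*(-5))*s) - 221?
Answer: I*√32018 ≈ 178.94*I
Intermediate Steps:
M(s) = -221 + s² + s*(-5*s - 5*s³) (M(s) = (s² + ((s³ + s)*(-5))*s) - 221 = (s² + ((s + s³)*(-5))*s) - 221 = (s² + (-5*s - 5*s³)*s) - 221 = (s² + s*(-5*s - 5*s³)) - 221 = -221 + s² + s*(-5*s - 5*s³))
√(-31701 + M(E(2))) = √(-31701 + (-221 - 5*2⁴ - 4*2²)) = √(-31701 + (-221 - 5*16 - 4*4)) = √(-31701 + (-221 - 80 - 16)) = √(-31701 - 317) = √(-32018) = I*√32018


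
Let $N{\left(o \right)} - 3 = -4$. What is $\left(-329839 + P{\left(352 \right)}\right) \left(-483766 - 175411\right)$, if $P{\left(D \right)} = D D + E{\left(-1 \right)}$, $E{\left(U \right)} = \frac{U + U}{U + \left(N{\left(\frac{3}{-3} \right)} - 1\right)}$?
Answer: $\frac{407241528131}{3} \approx 1.3575 \cdot 10^{11}$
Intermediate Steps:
$N{\left(o \right)} = -1$ ($N{\left(o \right)} = 3 - 4 = -1$)
$E{\left(U \right)} = \frac{2 U}{-2 + U}$ ($E{\left(U \right)} = \frac{U + U}{U - 2} = \frac{2 U}{U - 2} = \frac{2 U}{-2 + U}$)
$P{\left(D \right)} = \frac{2}{3} + D^{2}$ ($P{\left(D \right)} = D D + 2 \left(-1\right) \frac{1}{-2 - 1} = D^{2} + 2 \left(-1\right) \frac{1}{-3} = D^{2} + 2 \left(-1\right) \left(- \frac{1}{3}\right) = D^{2} + \frac{2}{3} = \frac{2}{3} + D^{2}$)
$\left(-329839 + P{\left(352 \right)}\right) \left(-483766 - 175411\right) = \left(-329839 + \left(\frac{2}{3} + 352^{2}\right)\right) \left(-483766 - 175411\right) = \left(-329839 + \left(\frac{2}{3} + 123904\right)\right) \left(-659177\right) = \left(-329839 + \frac{371714}{3}\right) \left(-659177\right) = \left(- \frac{617803}{3}\right) \left(-659177\right) = \frac{407241528131}{3}$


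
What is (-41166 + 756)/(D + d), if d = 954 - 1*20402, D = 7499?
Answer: 13470/3983 ≈ 3.3819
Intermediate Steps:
d = -19448 (d = 954 - 20402 = -19448)
(-41166 + 756)/(D + d) = (-41166 + 756)/(7499 - 19448) = -40410/(-11949) = -40410*(-1/11949) = 13470/3983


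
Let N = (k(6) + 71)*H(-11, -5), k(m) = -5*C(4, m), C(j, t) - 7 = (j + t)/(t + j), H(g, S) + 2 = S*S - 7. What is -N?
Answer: -496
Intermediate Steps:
H(g, S) = -9 + S**2 (H(g, S) = -2 + (S*S - 7) = -2 + (S**2 - 7) = -2 + (-7 + S**2) = -9 + S**2)
C(j, t) = 8 (C(j, t) = 7 + (j + t)/(t + j) = 7 + (j + t)/(j + t) = 7 + 1 = 8)
k(m) = -40 (k(m) = -5*8 = -40)
N = 496 (N = (-40 + 71)*(-9 + (-5)**2) = 31*(-9 + 25) = 31*16 = 496)
-N = -1*496 = -496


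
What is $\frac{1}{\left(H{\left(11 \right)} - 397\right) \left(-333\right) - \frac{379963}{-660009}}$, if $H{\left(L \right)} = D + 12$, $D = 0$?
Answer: $\frac{660009}{84616833808} \approx 7.8 \cdot 10^{-6}$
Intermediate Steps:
$H{\left(L \right)} = 12$ ($H{\left(L \right)} = 0 + 12 = 12$)
$\frac{1}{\left(H{\left(11 \right)} - 397\right) \left(-333\right) - \frac{379963}{-660009}} = \frac{1}{\left(12 - 397\right) \left(-333\right) - \frac{379963}{-660009}} = \frac{1}{\left(-385\right) \left(-333\right) - - \frac{379963}{660009}} = \frac{1}{128205 + \frac{379963}{660009}} = \frac{1}{\frac{84616833808}{660009}} = \frac{660009}{84616833808}$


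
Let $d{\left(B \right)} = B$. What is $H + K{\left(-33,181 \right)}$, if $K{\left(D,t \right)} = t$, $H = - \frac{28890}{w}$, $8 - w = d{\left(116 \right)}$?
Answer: $\frac{897}{2} \approx 448.5$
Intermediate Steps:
$w = -108$ ($w = 8 - 116 = -108$)
$H = \frac{535}{2}$ ($H = - \frac{28890}{-108} = \left(-28890\right) \left(- \frac{1}{108}\right) = \frac{535}{2} \approx 267.5$)
$H + K{\left(-33,181 \right)} = \frac{535}{2} + 181 = \frac{897}{2}$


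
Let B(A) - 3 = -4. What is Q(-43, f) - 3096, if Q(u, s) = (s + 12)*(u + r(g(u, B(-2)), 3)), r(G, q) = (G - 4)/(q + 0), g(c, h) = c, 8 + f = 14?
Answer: -4152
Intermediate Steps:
f = 6 (f = -8 + 14 = 6)
B(A) = -1 (B(A) = 3 - 4 = -1)
r(G, q) = (-4 + G)/q
Q(u, s) = (12 + s)*(-4/3 + 4*u/3) (Q(u, s) = (s + 12)*(u + (-4 + u)/3) = (12 + s)*(u + (-4 + u)/3) = (12 + s)*(u + (-4/3 + u/3)) = (12 + s)*(-4/3 + 4*u/3))
Q(-43, f) - 3096 = (-16 + 16*(-43) - 4/3*6 + (4/3)*6*(-43)) - 3096 = (-16 - 688 - 8 - 344) - 3096 = -1056 - 3096 = -4152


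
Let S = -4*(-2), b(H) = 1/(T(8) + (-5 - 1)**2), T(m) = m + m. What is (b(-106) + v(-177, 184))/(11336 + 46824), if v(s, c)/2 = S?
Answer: 833/3024320 ≈ 0.00027543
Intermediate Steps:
T(m) = 2*m
b(H) = 1/52 (b(H) = 1/(2*8 + (-5 - 1)**2) = 1/(16 + (-6)**2) = 1/(16 + 36) = 1/52)
S = 8
v(s, c) = 16 (v(s, c) = 2*8 = 16)
(b(-106) + v(-177, 184))/(11336 + 46824) = (1/52 + 16)/(11336 + 46824) = (833/52)/58160 = (833/52)*(1/58160) = 833/3024320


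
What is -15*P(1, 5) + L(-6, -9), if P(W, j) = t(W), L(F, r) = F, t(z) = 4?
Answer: -66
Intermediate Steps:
P(W, j) = 4
-15*P(1, 5) + L(-6, -9) = -15*4 - 6 = -60 - 6 = -66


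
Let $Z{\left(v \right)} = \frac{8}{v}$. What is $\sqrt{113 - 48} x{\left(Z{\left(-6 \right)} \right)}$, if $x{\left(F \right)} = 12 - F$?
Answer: $\frac{40 \sqrt{65}}{3} \approx 107.5$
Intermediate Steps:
$\sqrt{113 - 48} x{\left(Z{\left(-6 \right)} \right)} = \sqrt{113 - 48} \left(12 - \frac{8}{-6}\right) = \sqrt{65} \left(12 - 8 \left(- \frac{1}{6}\right)\right) = \sqrt{65} \left(12 - - \frac{4}{3}\right) = \sqrt{65} \left(12 + \frac{4}{3}\right) = \sqrt{65} \cdot \frac{40}{3} = \frac{40 \sqrt{65}}{3}$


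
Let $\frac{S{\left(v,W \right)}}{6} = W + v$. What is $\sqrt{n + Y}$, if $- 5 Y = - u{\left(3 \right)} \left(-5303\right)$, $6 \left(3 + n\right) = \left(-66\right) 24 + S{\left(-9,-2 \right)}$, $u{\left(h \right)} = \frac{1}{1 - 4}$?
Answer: $\frac{\sqrt{16995}}{15} \approx 8.691$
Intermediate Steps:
$S{\left(v,W \right)} = 6 W + 6 v$ ($S{\left(v,W \right)} = 6 \left(W + v\right) = 6 W + 6 v$)
$u{\left(h \right)} = - \frac{1}{3}$ ($u{\left(h \right)} = \frac{1}{-3} = - \frac{1}{3}$)
$n = -278$ ($n = -3 + \frac{\left(-66\right) 24 + \left(6 \left(-2\right) + 6 \left(-9\right)\right)}{6} = -3 + \frac{-1584 - 66}{6} = -3 + \frac{1}{6} \left(-1650\right) = -3 - 275 = -278$)
$Y = \frac{5303}{15}$ ($Y = - \frac{\left(-1\right) \left(\left(- \frac{1}{3}\right) \left(-5303\right)\right)}{5} = - \frac{\left(-1\right) \frac{5303}{3}}{5} = \left(- \frac{1}{5}\right) \left(- \frac{5303}{3}\right) = \frac{5303}{15} \approx 353.53$)
$\sqrt{n + Y} = \sqrt{-278 + \frac{5303}{15}} = \sqrt{\frac{1133}{15}} = \frac{\sqrt{16995}}{15}$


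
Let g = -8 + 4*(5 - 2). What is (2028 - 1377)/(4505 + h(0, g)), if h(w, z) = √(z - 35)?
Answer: 2932755/20295056 - 651*I*√31/20295056 ≈ 0.14451 - 0.0001786*I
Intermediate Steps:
g = 4 (g = -8 + 4*3 = -8 + 12 = 4)
h(w, z) = √(-35 + z)
(2028 - 1377)/(4505 + h(0, g)) = (2028 - 1377)/(4505 + √(-35 + 4)) = 651/(4505 + √(-31)) = 651/(4505 + I*√31)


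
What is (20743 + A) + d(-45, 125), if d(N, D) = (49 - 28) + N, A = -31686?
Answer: -10967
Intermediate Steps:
d(N, D) = 21 + N
(20743 + A) + d(-45, 125) = (20743 - 31686) + (21 - 45) = -10943 - 24 = -10967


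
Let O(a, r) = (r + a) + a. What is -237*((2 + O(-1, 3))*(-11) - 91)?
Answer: 29388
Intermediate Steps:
O(a, r) = r + 2*a (O(a, r) = (a + r) + a = r + 2*a)
-237*((2 + O(-1, 3))*(-11) - 91) = -237*((2 + (3 + 2*(-1)))*(-11) - 91) = -237*((2 + (3 - 2))*(-11) - 91) = -237*((2 + 1)*(-11) - 91) = -237*(3*(-11) - 91) = -237*(-33 - 91) = -237*(-124) = 29388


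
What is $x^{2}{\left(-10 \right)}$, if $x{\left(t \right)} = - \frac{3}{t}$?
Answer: $\frac{9}{100} \approx 0.09$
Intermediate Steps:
$x^{2}{\left(-10 \right)} = \left(- \frac{3}{-10}\right)^{2} = \left(\left(-3\right) \left(- \frac{1}{10}\right)\right)^{2} = \left(\frac{3}{10}\right)^{2} = \frac{9}{100}$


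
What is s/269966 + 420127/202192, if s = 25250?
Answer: 59262676841/27292482736 ≈ 2.1714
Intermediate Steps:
s/269966 + 420127/202192 = 25250/269966 + 420127/202192 = 25250*(1/269966) + 420127*(1/202192) = 12625/134983 + 420127/202192 = 59262676841/27292482736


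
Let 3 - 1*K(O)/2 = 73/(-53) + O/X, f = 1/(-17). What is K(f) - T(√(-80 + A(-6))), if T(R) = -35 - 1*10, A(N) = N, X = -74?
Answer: 1791968/33337 ≈ 53.753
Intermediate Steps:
f = -1/17 ≈ -0.058824
K(O) = 464/53 + O/37 (K(O) = 6 - 2*(73/(-53) + O/(-74)) = 6 - 2*(73*(-1/53) + O*(-1/74)) = 6 - 2*(-73/53 - O/74) = 6 + (146/53 + O/37) = 464/53 + O/37)
T(R) = -45 (T(R) = -35 - 10 = -45)
K(f) - T(√(-80 + A(-6))) = (464/53 + (1/37)*(-1/17)) - 1*(-45) = (464/53 - 1/629) + 45 = 291803/33337 + 45 = 1791968/33337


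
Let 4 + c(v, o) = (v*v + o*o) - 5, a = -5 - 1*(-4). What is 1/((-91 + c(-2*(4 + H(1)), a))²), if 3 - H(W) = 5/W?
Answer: 1/6889 ≈ 0.00014516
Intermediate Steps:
H(W) = 3 - 5/W
a = -1 (a = -5 + 4 = -1)
c(v, o) = -9 + o² + v² (c(v, o) = -4 + ((v*v + o*o) - 5) = -4 + ((v² + o²) - 5) = -4 + ((o² + v²) - 5) = -4 + (-5 + o² + v²) = -9 + o² + v²)
1/((-91 + c(-2*(4 + H(1)), a))²) = 1/((-91 + (-9 + (-1)² + (-2*(4 + (3 - 5/1)))²))²) = 1/((-91 + (-9 + 1 + (-2*(4 + (3 - 5*1)))²))²) = 1/((-91 + (-9 + 1 + (-2*(4 + (3 - 5)))²))²) = 1/((-91 + (-9 + 1 + (-2*(4 - 2))²))²) = 1/((-91 + (-9 + 1 + (-2*2)²))²) = 1/((-91 + (-9 + 1 + (-4)²))²) = 1/((-91 + (-9 + 1 + 16))²) = 1/((-91 + 8)²) = 1/((-83)²) = 1/6889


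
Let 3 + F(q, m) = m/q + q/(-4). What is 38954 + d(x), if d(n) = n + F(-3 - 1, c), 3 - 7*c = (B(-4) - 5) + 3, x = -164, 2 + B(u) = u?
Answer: 1086053/28 ≈ 38788.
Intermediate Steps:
B(u) = -2 + u
c = 11/7 (c = 3/7 - (((-2 - 4) - 5) + 3)/7 = 3/7 - ((-6 - 5) + 3)/7 = 3/7 - (-11 + 3)/7 = 3/7 - 1/7*(-8) = 3/7 + 8/7 = 11/7 ≈ 1.5714)
F(q, m) = -3 - q/4 + m/q (F(q, m) = -3 + (m/q + q/(-4)) = -3 + (m/q + q*(-1/4)) = -3 + (m/q - q/4) = -3 + (-q/4 + m/q) = -3 - q/4 + m/q)
d(n) = -67/28 + n (d(n) = n + (-3 - (-3 - 1)/4 + 11/(7*(-3 - 1))) = n + (-3 - 1/4*(-4) + (11/7)/(-4)) = n + (-3 + 1 + (11/7)*(-1/4)) = n + (-3 + 1 - 11/28) = n - 67/28 = -67/28 + n)
38954 + d(x) = 38954 + (-67/28 - 164) = 38954 - 4659/28 = 1086053/28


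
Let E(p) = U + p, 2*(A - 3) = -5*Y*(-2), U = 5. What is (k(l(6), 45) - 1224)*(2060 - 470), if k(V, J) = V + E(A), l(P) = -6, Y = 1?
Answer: -1935030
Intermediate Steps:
A = 8 (A = 3 + (-5*(-2))/2 = 3 + (½)*10 = 3 + 5 = 8)
E(p) = 5 + p
k(V, J) = 13 + V (k(V, J) = V + (5 + 8) = V + 13 = 13 + V)
(k(l(6), 45) - 1224)*(2060 - 470) = ((13 - 6) - 1224)*(2060 - 470) = (7 - 1224)*1590 = -1217*1590 = -1935030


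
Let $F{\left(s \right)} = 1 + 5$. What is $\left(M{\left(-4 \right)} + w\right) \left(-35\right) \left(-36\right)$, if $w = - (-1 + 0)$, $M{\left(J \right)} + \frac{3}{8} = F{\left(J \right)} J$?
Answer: $- \frac{58905}{2} \approx -29453.0$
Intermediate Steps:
$F{\left(s \right)} = 6$
$M{\left(J \right)} = - \frac{3}{8} + 6 J$
$w = 1$ ($w = \left(-1\right) \left(-1\right) = 1$)
$\left(M{\left(-4 \right)} + w\right) \left(-35\right) \left(-36\right) = \left(\left(- \frac{3}{8} + 6 \left(-4\right)\right) + 1\right) \left(-35\right) \left(-36\right) = \left(\left(- \frac{3}{8} - 24\right) + 1\right) \left(-35\right) \left(-36\right) = \left(- \frac{195}{8} + 1\right) \left(-35\right) \left(-36\right) = \left(- \frac{187}{8}\right) \left(-35\right) \left(-36\right) = \frac{6545}{8} \left(-36\right) = - \frac{58905}{2}$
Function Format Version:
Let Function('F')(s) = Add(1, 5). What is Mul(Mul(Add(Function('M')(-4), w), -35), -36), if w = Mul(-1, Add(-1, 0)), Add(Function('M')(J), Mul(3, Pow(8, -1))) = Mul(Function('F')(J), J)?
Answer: Rational(-58905, 2) ≈ -29453.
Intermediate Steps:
Function('F')(s) = 6
Function('M')(J) = Add(Rational(-3, 8), Mul(6, J))
w = 1 (w = Mul(-1, -1) = 1)
Mul(Mul(Add(Function('M')(-4), w), -35), -36) = Mul(Mul(Add(Add(Rational(-3, 8), Mul(6, -4)), 1), -35), -36) = Mul(Mul(Add(Add(Rational(-3, 8), -24), 1), -35), -36) = Mul(Mul(Add(Rational(-195, 8), 1), -35), -36) = Mul(Mul(Rational(-187, 8), -35), -36) = Mul(Rational(6545, 8), -36) = Rational(-58905, 2)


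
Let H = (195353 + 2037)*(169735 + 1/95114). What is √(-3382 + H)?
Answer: √75774906485297740847/47557 ≈ 1.8304e+5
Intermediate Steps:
H = 1593349330997745/47557 (H = 197390*(169735 + 1/95114) = 197390*(16144174791/95114) = 1593349330997745/47557 ≈ 3.3504e+10)
√(-3382 + H) = √(-3382 + 1593349330997745/47557) = √(1593349170159971/47557) = √75774906485297740847/47557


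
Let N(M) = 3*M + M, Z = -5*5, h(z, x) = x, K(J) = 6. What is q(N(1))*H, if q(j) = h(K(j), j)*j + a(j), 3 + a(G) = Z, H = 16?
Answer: -192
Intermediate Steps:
Z = -25
a(G) = -28 (a(G) = -3 - 25 = -28)
N(M) = 4*M
q(j) = -28 + j² (q(j) = j*j - 28 = j² - 28 = -28 + j²)
q(N(1))*H = (-28 + (4*1)²)*16 = (-28 + 4²)*16 = (-28 + 16)*16 = -12*16 = -192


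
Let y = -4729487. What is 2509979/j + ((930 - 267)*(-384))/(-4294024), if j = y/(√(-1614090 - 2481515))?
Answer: 31824/536753 - 2509979*I*√4095605/4729487 ≈ 0.05929 - 1074.0*I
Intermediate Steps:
j = 4729487*I*√4095605/4095605 (j = -4729487/√(-1614090 - 2481515) = -4729487*(-I*√4095605/4095605) = -(-4729487)*I*√4095605/4095605 = 4729487*I*√4095605/4095605 ≈ 2337.0*I)
2509979/j + ((930 - 267)*(-384))/(-4294024) = 2509979/((4729487*I*√4095605/4095605)) + ((930 - 267)*(-384))/(-4294024) = 2509979*(-I*√4095605/4729487) + (663*(-384))*(-1/4294024) = -2509979*I*√4095605/4729487 - 254592*(-1/4294024) = -2509979*I*√4095605/4729487 + 31824/536753 = 31824/536753 - 2509979*I*√4095605/4729487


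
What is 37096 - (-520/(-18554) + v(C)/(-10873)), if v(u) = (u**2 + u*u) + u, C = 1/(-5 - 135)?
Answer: 36669904176352687/988514445800 ≈ 37096.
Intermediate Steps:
C = -1/140 (C = 1/(-140) = -1/140 ≈ -0.0071429)
v(u) = u + 2*u**2 (v(u) = (u**2 + u**2) + u = 2*u**2 + u = u + 2*u**2)
37096 - (-520/(-18554) + v(C)/(-10873)) = 37096 - (-520/(-18554) - (1 + 2*(-1/140))/140/(-10873)) = 37096 - (-520*(-1/18554) - (1 - 1/70)/140*(-1/10873)) = 37096 - (260/9277 - 1/140*69/70*(-1/10873)) = 37096 - (260/9277 - 69/9800*(-1/10873)) = 37096 - (260/9277 + 69/106555400) = 37096 - 1*27705044113/988514445800 = 37096 - 27705044113/988514445800 = 36669904176352687/988514445800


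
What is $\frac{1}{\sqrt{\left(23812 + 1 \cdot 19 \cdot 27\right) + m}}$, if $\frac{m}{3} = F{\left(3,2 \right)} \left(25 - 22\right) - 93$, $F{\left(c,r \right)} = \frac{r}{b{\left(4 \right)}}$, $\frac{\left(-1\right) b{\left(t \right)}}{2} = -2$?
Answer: $\frac{\sqrt{96202}}{48101} \approx 0.0064482$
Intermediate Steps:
$b{\left(t \right)} = 4$ ($b{\left(t \right)} = \left(-2\right) \left(-2\right) = 4$)
$F{\left(c,r \right)} = \frac{r}{4}$
$m = - \frac{549}{2}$ ($m = 3 \left(\frac{1}{4} \cdot 2 \left(25 - 22\right) - 93\right) = 3 \left(\frac{25 - 22}{2} - 93\right) = 3 \left(\frac{1}{2} \cdot 3 - 93\right) = 3 \left(\frac{3}{2} - 93\right) = 3 \left(- \frac{183}{2}\right) = - \frac{549}{2} \approx -274.5$)
$\frac{1}{\sqrt{\left(23812 + 1 \cdot 19 \cdot 27\right) + m}} = \frac{1}{\sqrt{\left(23812 + 1 \cdot 19 \cdot 27\right) - \frac{549}{2}}} = \frac{1}{\sqrt{\left(23812 + 19 \cdot 27\right) - \frac{549}{2}}} = \frac{1}{\sqrt{\left(23812 + 513\right) - \frac{549}{2}}} = \frac{1}{\sqrt{24325 - \frac{549}{2}}} = \frac{1}{\sqrt{\frac{48101}{2}}} = \frac{1}{\frac{1}{2} \sqrt{96202}} = \frac{\sqrt{96202}}{48101}$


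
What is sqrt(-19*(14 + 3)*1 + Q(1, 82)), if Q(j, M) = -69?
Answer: 14*I*sqrt(2) ≈ 19.799*I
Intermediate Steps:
sqrt(-19*(14 + 3)*1 + Q(1, 82)) = sqrt(-19*(14 + 3)*1 - 69) = sqrt(-19*17*1 - 69) = sqrt(-323*1 - 69) = sqrt(-323 - 69) = sqrt(-392) = 14*I*sqrt(2)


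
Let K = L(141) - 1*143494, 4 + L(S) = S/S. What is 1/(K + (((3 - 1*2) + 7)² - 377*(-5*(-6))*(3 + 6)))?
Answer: -1/245223 ≈ -4.0779e-6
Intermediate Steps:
L(S) = -3 (L(S) = -4 + S/S = -4 + 1 = -3)
K = -143497 (K = -3 - 1*143494 = -3 - 143494 = -143497)
1/(K + (((3 - 1*2) + 7)² - 377*(-5*(-6))*(3 + 6))) = 1/(-143497 + (((3 - 1*2) + 7)² - 377*(-5*(-6))*(3 + 6))) = 1/(-143497 + (((3 - 2) + 7)² - 11310*9)) = 1/(-143497 + ((1 + 7)² - 377*270)) = 1/(-143497 + (8² - 101790)) = 1/(-143497 + (64 - 101790)) = 1/(-143497 - 101726) = 1/(-245223) = -1/245223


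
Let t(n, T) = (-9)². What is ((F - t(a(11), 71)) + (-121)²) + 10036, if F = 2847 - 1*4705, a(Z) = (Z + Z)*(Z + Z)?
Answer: 22738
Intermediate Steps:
a(Z) = 4*Z² (a(Z) = (2*Z)*(2*Z) = 4*Z²)
t(n, T) = 81
F = -1858 (F = 2847 - 4705 = -1858)
((F - t(a(11), 71)) + (-121)²) + 10036 = ((-1858 - 1*81) + (-121)²) + 10036 = ((-1858 - 81) + 14641) + 10036 = (-1939 + 14641) + 10036 = 12702 + 10036 = 22738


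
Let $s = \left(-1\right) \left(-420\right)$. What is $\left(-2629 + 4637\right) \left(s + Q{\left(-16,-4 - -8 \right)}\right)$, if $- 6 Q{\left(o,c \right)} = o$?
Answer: $\frac{2546144}{3} \approx 8.4872 \cdot 10^{5}$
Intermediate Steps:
$Q{\left(o,c \right)} = - \frac{o}{6}$
$s = 420$
$\left(-2629 + 4637\right) \left(s + Q{\left(-16,-4 - -8 \right)}\right) = \left(-2629 + 4637\right) \left(420 - - \frac{8}{3}\right) = 2008 \left(420 + \frac{8}{3}\right) = 2008 \cdot \frac{1268}{3} = \frac{2546144}{3}$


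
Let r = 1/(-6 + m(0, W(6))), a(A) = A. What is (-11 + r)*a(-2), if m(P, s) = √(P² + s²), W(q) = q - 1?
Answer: 24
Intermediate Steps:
W(q) = -1 + q
r = -1 (r = 1/(-6 + √(0² + (-1 + 6)²)) = 1/(-6 + √(0 + 5²)) = 1/(-6 + √(0 + 25)) = 1/(-6 + √25) = 1/(-6 + 5) = 1/(-1) = -1)
(-11 + r)*a(-2) = (-11 - 1)*(-2) = -12*(-2) = 24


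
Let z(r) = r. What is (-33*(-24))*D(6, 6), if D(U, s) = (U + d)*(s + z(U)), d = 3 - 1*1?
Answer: 76032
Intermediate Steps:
d = 2 (d = 3 - 1 = 2)
D(U, s) = (2 + U)*(U + s) (D(U, s) = (U + 2)*(s + U) = (2 + U)*(U + s))
(-33*(-24))*D(6, 6) = (-33*(-24))*(6**2 + 2*6 + 2*6 + 6*6) = 792*(36 + 12 + 12 + 36) = 792*96 = 76032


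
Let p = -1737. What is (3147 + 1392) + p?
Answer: 2802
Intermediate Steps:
(3147 + 1392) + p = (3147 + 1392) - 1737 = 4539 - 1737 = 2802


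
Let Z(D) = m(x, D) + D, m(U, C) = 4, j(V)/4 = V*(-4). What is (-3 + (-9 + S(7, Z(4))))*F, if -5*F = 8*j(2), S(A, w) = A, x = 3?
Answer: -256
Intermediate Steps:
j(V) = -16*V (j(V) = 4*(V*(-4)) = 4*(-4*V) = -16*V)
Z(D) = 4 + D
F = 256/5 (F = -8*(-16*2)/5 = -8*(-32)/5 = -⅕*(-256) = 256/5 ≈ 51.200)
(-3 + (-9 + S(7, Z(4))))*F = (-3 + (-9 + 7))*(256/5) = (-3 - 2)*(256/5) = -5*256/5 = -256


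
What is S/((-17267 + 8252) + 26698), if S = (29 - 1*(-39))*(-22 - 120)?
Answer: -9656/17683 ≈ -0.54606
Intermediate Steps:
S = -9656 (S = (29 + 39)*(-142) = 68*(-142) = -9656)
S/((-17267 + 8252) + 26698) = -9656/((-17267 + 8252) + 26698) = -9656/(-9015 + 26698) = -9656/17683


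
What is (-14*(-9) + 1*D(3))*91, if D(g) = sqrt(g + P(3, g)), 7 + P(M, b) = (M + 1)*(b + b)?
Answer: 11466 + 182*sqrt(5) ≈ 11873.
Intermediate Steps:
P(M, b) = -7 + 2*b*(1 + M) (P(M, b) = -7 + (M + 1)*(b + b) = -7 + (1 + M)*(2*b) = -7 + 2*b*(1 + M))
D(g) = sqrt(-7 + 9*g) (D(g) = sqrt(g + (-7 + 2*g + 2*3*g)) = sqrt(g + (-7 + 2*g + 6*g)) = sqrt(g + (-7 + 8*g)) = sqrt(-7 + 9*g))
(-14*(-9) + 1*D(3))*91 = (-14*(-9) + 1*sqrt(-7 + 9*3))*91 = (126 + 1*sqrt(-7 + 27))*91 = (126 + 1*sqrt(20))*91 = (126 + 1*(2*sqrt(5)))*91 = (126 + 2*sqrt(5))*91 = 11466 + 182*sqrt(5)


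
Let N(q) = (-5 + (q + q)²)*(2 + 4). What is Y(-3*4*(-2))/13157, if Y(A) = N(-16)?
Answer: 6114/13157 ≈ 0.46470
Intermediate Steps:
N(q) = -30 + 24*q² (N(q) = (-5 + (2*q)²)*6 = (-5 + 4*q²)*6 = -30 + 24*q²)
Y(A) = 6114 (Y(A) = -30 + 24*(-16)² = -30 + 24*256 = -30 + 6144 = 6114)
Y(-3*4*(-2))/13157 = 6114/13157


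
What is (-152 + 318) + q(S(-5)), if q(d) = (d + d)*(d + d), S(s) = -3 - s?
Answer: 182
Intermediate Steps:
q(d) = 4*d² (q(d) = (2*d)*(2*d) = 4*d²)
(-152 + 318) + q(S(-5)) = (-152 + 318) + 4*(-3 - 1*(-5))² = 166 + 4*(-3 + 5)² = 166 + 4*2² = 166 + 4*4 = 166 + 16 = 182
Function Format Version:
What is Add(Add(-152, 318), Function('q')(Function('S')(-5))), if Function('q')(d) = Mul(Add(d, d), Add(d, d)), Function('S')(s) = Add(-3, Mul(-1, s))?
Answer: 182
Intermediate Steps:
Function('q')(d) = Mul(4, Pow(d, 2)) (Function('q')(d) = Mul(Mul(2, d), Mul(2, d)) = Mul(4, Pow(d, 2)))
Add(Add(-152, 318), Function('q')(Function('S')(-5))) = Add(Add(-152, 318), Mul(4, Pow(Add(-3, Mul(-1, -5)), 2))) = Add(166, Mul(4, Pow(Add(-3, 5), 2))) = Add(166, Mul(4, Pow(2, 2))) = Add(166, Mul(4, 4)) = Add(166, 16) = 182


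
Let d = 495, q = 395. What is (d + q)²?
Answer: 792100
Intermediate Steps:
(d + q)² = (495 + 395)² = 890² = 792100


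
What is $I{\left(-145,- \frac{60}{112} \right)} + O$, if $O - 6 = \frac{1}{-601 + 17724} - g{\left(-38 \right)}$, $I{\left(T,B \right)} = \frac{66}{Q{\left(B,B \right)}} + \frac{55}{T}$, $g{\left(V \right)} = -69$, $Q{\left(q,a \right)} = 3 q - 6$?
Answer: $\frac{2324962999}{35256257} \approx 65.945$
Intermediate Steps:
$Q{\left(q,a \right)} = -6 + 3 q$
$I{\left(T,B \right)} = \frac{55}{T} + \frac{66}{-6 + 3 B}$ ($I{\left(T,B \right)} = \frac{66}{-6 + 3 B} + \frac{55}{T} = \frac{55}{T} + \frac{66}{-6 + 3 B}$)
$O = \frac{1284226}{17123}$ ($O = 6 + \left(\frac{1}{-601 + 17724} - -69\right) = 6 + \left(\frac{1}{17123} + 69\right) = 6 + \frac{1181488}{17123} = \frac{1284226}{17123} \approx 75.0$)
$I{\left(-145,- \frac{60}{112} \right)} + O = \frac{11 \left(-10 + 2 \left(-145\right) + 5 \left(- \frac{60}{112}\right)\right)}{\left(-145\right) \left(-2 - \frac{60}{112}\right)} + \frac{1284226}{17123} = 11 \left(- \frac{1}{145}\right) \frac{1}{-2 - \frac{15}{28}} \left(-10 - 290 + 5 \left(\left(-60\right) \frac{1}{112}\right)\right) + \frac{1284226}{17123} = 11 \left(- \frac{1}{145}\right) \frac{1}{-2 - \frac{15}{28}} \left(-10 - 290 + 5 \left(- \frac{15}{28}\right)\right) + \frac{1284226}{17123} = 11 \left(- \frac{1}{145}\right) \frac{1}{- \frac{71}{28}} \left(-10 - 290 - \frac{75}{28}\right) + \frac{1284226}{17123} = 11 \left(- \frac{1}{145}\right) \left(- \frac{28}{71}\right) \left(- \frac{8475}{28}\right) + \frac{1284226}{17123} = - \frac{18645}{2059} + \frac{1284226}{17123} = \frac{2324962999}{35256257}$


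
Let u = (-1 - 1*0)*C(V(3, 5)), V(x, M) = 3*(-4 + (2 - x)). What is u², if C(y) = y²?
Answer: 50625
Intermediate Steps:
V(x, M) = -6 - 3*x (V(x, M) = 3*(-2 - x) = -6 - 3*x)
u = -225 (u = (-1 - 1*0)*(-6 - 3*3)² = (-1 + 0)*(-6 - 9)² = -1*(-15)² = -1*225 = -225)
u² = (-225)² = 50625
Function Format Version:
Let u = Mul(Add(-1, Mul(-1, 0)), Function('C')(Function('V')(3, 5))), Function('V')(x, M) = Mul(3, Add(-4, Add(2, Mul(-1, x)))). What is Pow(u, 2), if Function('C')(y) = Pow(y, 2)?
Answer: 50625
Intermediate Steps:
Function('V')(x, M) = Add(-6, Mul(-3, x)) (Function('V')(x, M) = Mul(3, Add(-2, Mul(-1, x))) = Add(-6, Mul(-3, x)))
u = -225 (u = Mul(Add(-1, Mul(-1, 0)), Pow(Add(-6, Mul(-3, 3)), 2)) = Mul(Add(-1, 0), Pow(Add(-6, -9), 2)) = Mul(-1, Pow(-15, 2)) = Mul(-1, 225) = -225)
Pow(u, 2) = Pow(-225, 2) = 50625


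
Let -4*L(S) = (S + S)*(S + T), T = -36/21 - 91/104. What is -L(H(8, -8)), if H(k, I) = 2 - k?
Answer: 1443/56 ≈ 25.768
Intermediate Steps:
T = -145/56 (T = -36*1/21 - 91*1/104 = -12/7 - 7/8 = -145/56 ≈ -2.5893)
L(S) = -S*(-145/56 + S)/2 (L(S) = -(S + S)*(S - 145/56)/4 = -2*S*(-145/56 + S)/4 = -S*(-145/56 + S)/2)
-L(H(8, -8)) = -(2 - 1*8)*(145 - 56*(2 - 1*8))/112 = -(2 - 8)*(145 - 56*(2 - 8))/112 = -(-6)*(145 - 56*(-6))/112 = -(-6)*(145 + 336)/112 = -(-6)*481/112 = -1*(-1443/56) = 1443/56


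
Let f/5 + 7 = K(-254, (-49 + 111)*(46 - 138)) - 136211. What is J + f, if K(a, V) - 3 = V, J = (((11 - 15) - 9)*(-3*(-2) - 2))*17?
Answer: -710479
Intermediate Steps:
J = -884 (J = ((-4 - 9)*(6 - 2))*17 = -13*4*17 = -52*17 = -884)
K(a, V) = 3 + V
f = -709595 (f = -35 + 5*((3 + (-49 + 111)*(46 - 138)) - 136211) = -35 + 5*((3 + 62*(-92)) - 136211) = -35 + 5*((3 - 5704) - 136211) = -35 + 5*(-5701 - 136211) = -35 + 5*(-141912) = -35 - 709560 = -709595)
J + f = -884 - 709595 = -710479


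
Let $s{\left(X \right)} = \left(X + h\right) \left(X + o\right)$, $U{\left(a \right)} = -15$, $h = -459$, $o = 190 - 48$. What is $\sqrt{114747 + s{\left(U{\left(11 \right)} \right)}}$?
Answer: $3 \sqrt{6061} \approx 233.56$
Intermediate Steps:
$o = 142$
$s{\left(X \right)} = \left(-459 + X\right) \left(142 + X\right)$ ($s{\left(X \right)} = \left(X - 459\right) \left(X + 142\right) = \left(-459 + X\right) \left(142 + X\right)$)
$\sqrt{114747 + s{\left(U{\left(11 \right)} \right)}} = \sqrt{114747 - \left(60423 - 225\right)} = \sqrt{114747 + \left(-65178 + 225 + 4755\right)} = \sqrt{114747 - 60198} = \sqrt{54549} = 3 \sqrt{6061}$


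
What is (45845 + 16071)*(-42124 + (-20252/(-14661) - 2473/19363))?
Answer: -740381928550108844/283880943 ≈ -2.6081e+9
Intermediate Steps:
(45845 + 16071)*(-42124 + (-20252/(-14661) - 2473/19363)) = 61916*(-42124 + (-20252*(-1/14661) - 2473*1/19363)) = 61916*(-42124 + (20252/14661 - 2473/19363)) = 61916*(-42124 + 355882823/283880943) = 61916*(-11957844960109/283880943) = -740381928550108844/283880943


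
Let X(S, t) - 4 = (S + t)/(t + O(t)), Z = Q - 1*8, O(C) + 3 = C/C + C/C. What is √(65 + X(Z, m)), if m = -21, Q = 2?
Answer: √33990/22 ≈ 8.3802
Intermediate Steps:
O(C) = -1 (O(C) = -3 + (C/C + C/C) = -3 + (1 + 1) = -3 + 2 = -1)
Z = -6 (Z = 2 - 1*8 = 2 - 8 = -6)
X(S, t) = 4 + (S + t)/(-1 + t) (X(S, t) = 4 + (S + t)/(t - 1) = 4 + (S + t)/(-1 + t))
√(65 + X(Z, m)) = √(65 + (-4 - 6 + 5*(-21))/(-1 - 21)) = √(65 + (-4 - 6 - 105)/(-22)) = √(65 - 1/22*(-115)) = √(65 + 115/22) = √(1545/22) = √33990/22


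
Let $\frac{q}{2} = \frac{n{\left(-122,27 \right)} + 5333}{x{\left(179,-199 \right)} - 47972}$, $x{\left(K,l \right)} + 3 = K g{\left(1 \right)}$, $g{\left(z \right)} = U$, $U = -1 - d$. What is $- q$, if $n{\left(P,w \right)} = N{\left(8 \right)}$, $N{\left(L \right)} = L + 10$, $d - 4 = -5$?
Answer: $\frac{10702}{47975} \approx 0.22307$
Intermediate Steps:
$d = -1$ ($d = 4 - 5 = -1$)
$U = 0$ ($U = -1 - -1 = -1 + 1 = 0$)
$N{\left(L \right)} = 10 + L$
$g{\left(z \right)} = 0$
$x{\left(K,l \right)} = -3$ ($x{\left(K,l \right)} = -3 + K 0 = -3 + 0 = -3$)
$n{\left(P,w \right)} = 18$ ($n{\left(P,w \right)} = 10 + 8 = 18$)
$q = - \frac{10702}{47975}$ ($q = 2 \frac{18 + 5333}{-3 - 47972} = 2 \frac{5351}{-47975} = 2 \cdot 5351 \left(- \frac{1}{47975}\right) = 2 \left(- \frac{5351}{47975}\right) = - \frac{10702}{47975} \approx -0.22307$)
$- q = \left(-1\right) \left(- \frac{10702}{47975}\right) = \frac{10702}{47975}$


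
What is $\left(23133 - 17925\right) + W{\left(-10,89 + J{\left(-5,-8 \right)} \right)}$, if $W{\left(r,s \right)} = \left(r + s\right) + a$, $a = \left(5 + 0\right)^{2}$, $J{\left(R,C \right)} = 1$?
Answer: $5313$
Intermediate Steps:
$a = 25$ ($a = 5^{2} = 25$)
$W{\left(r,s \right)} = 25 + r + s$ ($W{\left(r,s \right)} = \left(r + s\right) + 25 = 25 + r + s$)
$\left(23133 - 17925\right) + W{\left(-10,89 + J{\left(-5,-8 \right)} \right)} = \left(23133 - 17925\right) + \left(25 - 10 + \left(89 + 1\right)\right) = 5208 + \left(25 - 10 + 90\right) = 5208 + 105 = 5313$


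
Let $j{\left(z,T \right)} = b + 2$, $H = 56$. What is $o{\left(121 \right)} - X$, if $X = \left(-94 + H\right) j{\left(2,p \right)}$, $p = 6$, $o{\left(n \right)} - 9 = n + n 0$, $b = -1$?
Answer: $168$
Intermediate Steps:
$o{\left(n \right)} = 9 + n$ ($o{\left(n \right)} = 9 + \left(n + n 0\right) = 9 + \left(n + 0\right) = 9 + n$)
$j{\left(z,T \right)} = 1$ ($j{\left(z,T \right)} = -1 + 2 = 1$)
$X = -38$ ($X = \left(-94 + 56\right) 1 = \left(-38\right) 1 = -38$)
$o{\left(121 \right)} - X = \left(9 + 121\right) - -38 = 130 + 38 = 168$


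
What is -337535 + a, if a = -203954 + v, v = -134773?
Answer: -676262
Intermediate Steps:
a = -338727 (a = -203954 - 134773 = -338727)
-337535 + a = -337535 - 338727 = -676262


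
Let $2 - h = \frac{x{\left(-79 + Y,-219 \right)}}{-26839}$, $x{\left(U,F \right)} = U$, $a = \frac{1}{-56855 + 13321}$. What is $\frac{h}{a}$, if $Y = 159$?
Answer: $- \frac{2340300772}{26839} \approx -87198.0$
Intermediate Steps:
$a = - \frac{1}{43534}$ ($a = \frac{1}{-43534} = - \frac{1}{43534} \approx -2.2971 \cdot 10^{-5}$)
$h = \frac{53758}{26839}$ ($h = 2 - \frac{-79 + 159}{-26839} = 2 - 80 \left(- \frac{1}{26839}\right) = 2 - - \frac{80}{26839} = 2 + \frac{80}{26839} = \frac{53758}{26839} \approx 2.003$)
$\frac{h}{a} = \frac{53758}{26839 \left(- \frac{1}{43534}\right)} = \frac{53758}{26839} \left(-43534\right) = - \frac{2340300772}{26839}$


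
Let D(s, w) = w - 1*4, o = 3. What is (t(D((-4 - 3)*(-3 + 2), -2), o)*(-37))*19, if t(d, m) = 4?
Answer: -2812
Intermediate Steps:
D(s, w) = -4 + w (D(s, w) = w - 4 = -4 + w)
(t(D((-4 - 3)*(-3 + 2), -2), o)*(-37))*19 = (4*(-37))*19 = -148*19 = -2812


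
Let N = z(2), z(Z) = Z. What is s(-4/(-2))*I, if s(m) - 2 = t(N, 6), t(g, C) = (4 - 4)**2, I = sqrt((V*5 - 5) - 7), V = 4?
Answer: 4*sqrt(2) ≈ 5.6569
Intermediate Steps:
I = 2*sqrt(2) (I = sqrt((4*5 - 5) - 7) = sqrt((20 - 5) - 7) = sqrt(15 - 7) = sqrt(8) = 2*sqrt(2) ≈ 2.8284)
N = 2
t(g, C) = 0 (t(g, C) = 0**2 = 0)
s(m) = 2 (s(m) = 2 + 0 = 2)
s(-4/(-2))*I = 2*(2*sqrt(2)) = 4*sqrt(2)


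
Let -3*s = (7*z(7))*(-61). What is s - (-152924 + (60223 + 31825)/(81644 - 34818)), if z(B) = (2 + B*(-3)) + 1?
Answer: 3520379482/23413 ≈ 1.5036e+5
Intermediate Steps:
z(B) = 3 - 3*B (z(B) = (2 - 3*B) + 1 = 3 - 3*B)
s = -2562 (s = -7*(3 - 3*7)*(-61)/3 = -7*(3 - 21)*(-61)/3 = -7*(-18)*(-61)/3 = -(-42)*(-61) = -1/3*7686 = -2562)
s - (-152924 + (60223 + 31825)/(81644 - 34818)) = -2562 - (-152924 + (60223 + 31825)/(81644 - 34818)) = -2562 - (-152924 + 92048/46826) = -2562 - (-152924 + 92048*(1/46826)) = -2562 - (-152924 + 46024/23413) = -2562 - 1*(-3580363588/23413) = -2562 + 3580363588/23413 = 3520379482/23413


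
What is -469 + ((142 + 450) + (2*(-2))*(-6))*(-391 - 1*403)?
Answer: -489573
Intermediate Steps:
-469 + ((142 + 450) + (2*(-2))*(-6))*(-391 - 1*403) = -469 + (592 - 4*(-6))*(-391 - 403) = -469 + (592 + 24)*(-794) = -469 + 616*(-794) = -469 - 489104 = -489573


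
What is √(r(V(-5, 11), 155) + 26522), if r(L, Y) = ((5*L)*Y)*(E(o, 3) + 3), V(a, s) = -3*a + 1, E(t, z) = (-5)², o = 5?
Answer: √373722 ≈ 611.33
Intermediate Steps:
E(t, z) = 25
V(a, s) = 1 - 3*a
r(L, Y) = 140*L*Y (r(L, Y) = ((5*L)*Y)*(25 + 3) = (5*L*Y)*28 = 140*L*Y)
√(r(V(-5, 11), 155) + 26522) = √(140*(1 - 3*(-5))*155 + 26522) = √(140*(1 + 15)*155 + 26522) = √(140*16*155 + 26522) = √(347200 + 26522) = √373722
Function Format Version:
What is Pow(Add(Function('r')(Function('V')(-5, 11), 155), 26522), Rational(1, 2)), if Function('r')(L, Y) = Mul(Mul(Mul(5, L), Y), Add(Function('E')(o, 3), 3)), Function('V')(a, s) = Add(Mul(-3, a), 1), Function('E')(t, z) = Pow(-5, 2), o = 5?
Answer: Pow(373722, Rational(1, 2)) ≈ 611.33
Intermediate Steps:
Function('E')(t, z) = 25
Function('V')(a, s) = Add(1, Mul(-3, a))
Function('r')(L, Y) = Mul(140, L, Y) (Function('r')(L, Y) = Mul(Mul(Mul(5, L), Y), Add(25, 3)) = Mul(Mul(5, L, Y), 28) = Mul(140, L, Y))
Pow(Add(Function('r')(Function('V')(-5, 11), 155), 26522), Rational(1, 2)) = Pow(Add(Mul(140, Add(1, Mul(-3, -5)), 155), 26522), Rational(1, 2)) = Pow(Add(Mul(140, Add(1, 15), 155), 26522), Rational(1, 2)) = Pow(Add(Mul(140, 16, 155), 26522), Rational(1, 2)) = Pow(Add(347200, 26522), Rational(1, 2)) = Pow(373722, Rational(1, 2))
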